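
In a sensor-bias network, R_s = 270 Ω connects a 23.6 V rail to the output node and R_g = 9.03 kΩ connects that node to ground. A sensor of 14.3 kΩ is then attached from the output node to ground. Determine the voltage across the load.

V_out ≈ 22.5 V

The load sits in parallel with R_g: R_g‖R_L = (9030 × 14300) / (9030 + 14300) = 5535 Ω.
V_out = 23.6 × 5535 / (270 + 5535) = 23.6 × 5535/5805 = 22.5 V.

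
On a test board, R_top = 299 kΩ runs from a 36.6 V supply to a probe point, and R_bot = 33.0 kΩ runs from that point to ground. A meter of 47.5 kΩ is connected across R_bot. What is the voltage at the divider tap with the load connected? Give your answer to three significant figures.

The load sits in parallel with R_bot: R_bot‖R_L = (33.0 × 47.5) / (33.0 + 47.5) = 19.47 kΩ.
V_out = 36.6 × 19.47 / (299 + 19.47) = 36.6 × 19.47/318.5 = 2.24 V.

V_out ≈ 2.24 V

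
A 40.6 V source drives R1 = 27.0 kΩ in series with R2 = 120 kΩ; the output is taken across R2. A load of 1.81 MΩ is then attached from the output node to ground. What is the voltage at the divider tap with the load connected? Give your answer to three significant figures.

The load sits in parallel with R2: R2‖R_L = (120 × 1810) / (120 + 1810) = 112.5 kΩ.
V_out = 40.6 × 112.5 / (27.0 + 112.5) = 40.6 × 112.5/139.5 = 32.7 V.
(Unloaded it would have been 33.1 V.)

V_out ≈ 32.7 V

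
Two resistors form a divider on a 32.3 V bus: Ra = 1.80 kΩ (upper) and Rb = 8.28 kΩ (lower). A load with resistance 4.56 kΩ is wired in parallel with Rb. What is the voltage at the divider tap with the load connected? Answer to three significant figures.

V_out ≈ 20.0 V

The load sits in parallel with Rb: Rb‖R_L = (8.28 × 4.56) / (8.28 + 4.56) = 2.941 kΩ.
V_out = 32.3 × 2.941 / (1.80 + 2.941) = 32.3 × 2.941/4.741 = 20.0 V.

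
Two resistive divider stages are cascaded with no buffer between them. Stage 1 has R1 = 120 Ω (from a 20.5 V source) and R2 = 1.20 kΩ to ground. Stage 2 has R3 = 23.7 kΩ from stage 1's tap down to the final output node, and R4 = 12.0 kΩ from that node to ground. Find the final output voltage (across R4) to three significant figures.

Stage 2 presents R3+R4 = 35700 Ω as a load on stage 1's tap.
Stage 1's lower leg becomes R2‖(R3+R4) = 1161 Ω, so V_mid = 20.5 × 1161/1281 = 18.58 V.
Stage 2 is itself unloaded: V_out = V_mid × R4/(R3+R4) = 18.58 × 12000/35700 = 6.25 V.

V_out ≈ 6.25 V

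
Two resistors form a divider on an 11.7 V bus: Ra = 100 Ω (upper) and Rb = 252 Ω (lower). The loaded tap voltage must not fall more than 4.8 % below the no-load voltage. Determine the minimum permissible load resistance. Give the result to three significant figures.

Output resistance R_th = Ra‖Rb = (100 × 252)/352.0 = 71.59 Ω.
The fractional drop is R_th/(R_th + R_L); requiring this ≤ 0.0480 gives R_L ≥ R_th(1/0.0480 − 1) = 71.59 × 19.83 = 1.42 kΩ.

R_L(min) ≈ 1.42 kΩ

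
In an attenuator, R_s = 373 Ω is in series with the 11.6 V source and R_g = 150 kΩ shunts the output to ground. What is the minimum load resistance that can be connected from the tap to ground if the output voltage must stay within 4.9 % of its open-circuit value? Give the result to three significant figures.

Output resistance R_th = R_s‖R_g = (373 × 150000)/150400 = 372.1 Ω.
The fractional drop is R_th/(R_th + R_L); requiring this ≤ 0.0490 gives R_L ≥ R_th(1/0.0490 − 1) = 372.1 × 19.41 = 7.22 kΩ.

R_L(min) ≈ 7.22 kΩ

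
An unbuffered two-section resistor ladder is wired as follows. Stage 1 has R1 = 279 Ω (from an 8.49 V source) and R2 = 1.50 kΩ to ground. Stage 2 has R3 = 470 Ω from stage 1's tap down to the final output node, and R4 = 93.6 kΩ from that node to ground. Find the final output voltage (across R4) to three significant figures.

Stage 2 presents R3+R4 = 94070 Ω as a load on stage 1's tap.
Stage 1's lower leg becomes R2‖(R3+R4) = 1476 Ω, so V_mid = 8.49 × 1476/1755 = 7.141 V.
Stage 2 is itself unloaded: V_out = V_mid × R4/(R3+R4) = 7.141 × 93600/94070 = 7.10 V.

V_out ≈ 7.10 V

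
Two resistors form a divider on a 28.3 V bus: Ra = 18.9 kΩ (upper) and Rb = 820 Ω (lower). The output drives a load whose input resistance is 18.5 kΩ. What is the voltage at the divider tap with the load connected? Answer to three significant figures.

The load sits in parallel with Rb: Rb‖R_L = (820 × 18500) / (820 + 18500) = 785.2 Ω.
V_out = 28.3 × 785.2 / (18900 + 785.2) = 28.3 × 785.2/19690 = 1.13 V.
(Unloaded it would have been 1.18 V.)

V_out ≈ 1.13 V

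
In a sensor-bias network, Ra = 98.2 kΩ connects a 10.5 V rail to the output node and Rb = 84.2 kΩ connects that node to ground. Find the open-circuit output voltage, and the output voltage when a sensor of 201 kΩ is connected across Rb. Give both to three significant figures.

Open-circuit: V = 10.5 × 84.2/(98.2 + 84.2) = 4.85 V.
With the load, Rb becomes Rb‖R_L = 59.34 kΩ, so V = 10.5 × 59.34/157.5 = 3.96 V.

Unloaded: 4.85 V; loaded: 3.96 V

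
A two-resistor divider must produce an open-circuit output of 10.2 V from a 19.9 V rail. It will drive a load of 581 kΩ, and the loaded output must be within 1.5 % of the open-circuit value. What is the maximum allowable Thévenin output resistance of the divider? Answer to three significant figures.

Loading drop = R_th/(R_th + R_L) ≤ 0.0150, so R_th ≤ R_L · ε/(1−ε) = 581 kΩ × 0.0150/0.9850 = 8.85 kΩ.

R_th ≤ 8.85 kΩ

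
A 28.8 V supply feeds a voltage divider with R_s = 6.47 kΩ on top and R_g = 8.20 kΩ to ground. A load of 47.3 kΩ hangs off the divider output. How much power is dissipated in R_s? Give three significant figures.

Total resistance from the source is R_s + (R_g‖R_L) = 13.46 kΩ, so I = 28.8/13.46 kΩ = 2.140 mA.
P = I²·R_s = (2.140 mA)² × 6.47 kΩ = 29.6 mW.

P ≈ 29.6 mW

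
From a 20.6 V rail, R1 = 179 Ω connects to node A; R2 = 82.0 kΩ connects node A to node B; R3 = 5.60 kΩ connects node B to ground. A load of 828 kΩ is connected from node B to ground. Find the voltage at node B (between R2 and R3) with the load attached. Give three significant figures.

At node B, R3 is in parallel with the load: R3‖R_L = 5562 Ω.
Below node A the resistance is R2 + (R3‖R_L) = 87560 Ω, so V_A = 20.6 × 87560/87740 = 20.56 V.
Then V_B = V_A × (R3‖R_L)/(R2 + R3‖R_L) = 20.56 × 5562/87560 = 1.31 V.

V ≈ 1.31 V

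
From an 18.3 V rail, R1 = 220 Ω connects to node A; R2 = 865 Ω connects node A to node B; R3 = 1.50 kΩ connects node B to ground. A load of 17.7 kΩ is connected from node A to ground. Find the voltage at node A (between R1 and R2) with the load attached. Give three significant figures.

Below node A the series string R2+R3 = 2365 Ω sits in parallel with the 17700 Ω load: 2086 Ω.
V_A = 18.3 × 2086/(220 + 2086) = 16.6 V.

V ≈ 16.6 V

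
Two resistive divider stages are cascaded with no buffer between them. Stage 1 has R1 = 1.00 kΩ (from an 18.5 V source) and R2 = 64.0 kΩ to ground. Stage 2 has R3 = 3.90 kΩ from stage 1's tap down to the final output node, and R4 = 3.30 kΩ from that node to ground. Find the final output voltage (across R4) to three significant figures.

V_out ≈ 7.34 V

Stage 2 presents R3+R4 = 7.200 kΩ as a load on stage 1's tap.
Stage 1's lower leg becomes R2‖(R3+R4) = 6.472 kΩ, so V_mid = 18.5 × 6.472/7.472 = 16.02 V.
Stage 2 is itself unloaded: V_out = V_mid × R4/(R3+R4) = 16.02 × 3.30/7.200 = 7.34 V.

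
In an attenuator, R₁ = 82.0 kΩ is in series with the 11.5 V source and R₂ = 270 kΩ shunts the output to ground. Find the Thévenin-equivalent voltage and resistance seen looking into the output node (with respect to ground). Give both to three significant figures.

V_th = 8.82 V, R_th = 62.9 kΩ

V_th is the open-circuit tap voltage: 11.5 × 270/(82.0 + 270) = 8.82 V.
With the supply zeroed, R₁ and R₂ appear in parallel from the tap: R_th = R₁‖R₂ = (82.0 × 270)/352.0 = 62.9 kΩ.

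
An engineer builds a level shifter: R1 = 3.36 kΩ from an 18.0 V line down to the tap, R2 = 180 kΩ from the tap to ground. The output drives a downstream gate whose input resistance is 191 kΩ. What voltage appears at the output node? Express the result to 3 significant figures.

The load sits in parallel with R2: R2‖R_L = (180 × 191) / (180 + 191) = 92.67 kΩ.
V_out = 18.0 × 92.67 / (3.36 + 92.67) = 18.0 × 92.67/96.03 = 17.4 V.

V_out ≈ 17.4 V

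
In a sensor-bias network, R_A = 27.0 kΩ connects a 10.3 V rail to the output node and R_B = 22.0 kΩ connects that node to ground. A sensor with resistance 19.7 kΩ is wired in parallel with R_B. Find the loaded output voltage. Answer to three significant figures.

The load sits in parallel with R_B: R_B‖R_L = (22.0 × 19.7) / (22.0 + 19.7) = 10.39 kΩ.
V_out = 10.3 × 10.39 / (27.0 + 10.39) = 10.3 × 10.39/37.39 = 2.86 V.
(Unloaded it would have been 4.62 V.)

V_out ≈ 2.86 V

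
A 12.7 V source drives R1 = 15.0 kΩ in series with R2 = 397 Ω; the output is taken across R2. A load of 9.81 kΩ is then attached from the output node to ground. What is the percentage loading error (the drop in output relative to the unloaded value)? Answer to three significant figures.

3.79 %

The divider's output (Thévenin) resistance is R1‖R2 = 386.8 Ω.
Fractional drop under load = R_th/(R_th + R_L) = 386.8 / (386.8 + 9810) = 0.03793.
So the output falls by 3.79 %.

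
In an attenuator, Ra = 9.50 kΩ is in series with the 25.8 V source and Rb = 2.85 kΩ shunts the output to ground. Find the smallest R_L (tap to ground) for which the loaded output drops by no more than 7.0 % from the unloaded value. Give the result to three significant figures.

R_L(min) ≈ 29.1 kΩ

Output resistance R_th = Ra‖Rb = (9.50 × 2.85)/12.35 = 2.192 kΩ.
The fractional drop is R_th/(R_th + R_L); requiring this ≤ 0.0700 gives R_L ≥ R_th(1/0.0700 − 1) = 2.192 × 13.29 = 29.1 kΩ.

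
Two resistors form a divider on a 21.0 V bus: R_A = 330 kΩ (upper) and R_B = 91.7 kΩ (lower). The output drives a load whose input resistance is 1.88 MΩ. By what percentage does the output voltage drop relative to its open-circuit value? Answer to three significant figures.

3.68 %

The divider's output (Thévenin) resistance is R_A‖R_B = 71.76 kΩ.
Fractional drop under load = R_th/(R_th + R_L) = 71.76 / (71.76 + 1880) = 0.03677.
So the output falls by 3.68 %.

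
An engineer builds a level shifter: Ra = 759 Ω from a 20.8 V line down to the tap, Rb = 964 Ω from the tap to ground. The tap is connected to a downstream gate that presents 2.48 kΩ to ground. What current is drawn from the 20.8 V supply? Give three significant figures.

I ≈ 14.3 mA

Rb‖R_L = 694.2 Ω, so the source sees Ra + Rb‖R_L = 1453 Ω.
I = 20.8 V / 1453 Ω = 14.3 mA.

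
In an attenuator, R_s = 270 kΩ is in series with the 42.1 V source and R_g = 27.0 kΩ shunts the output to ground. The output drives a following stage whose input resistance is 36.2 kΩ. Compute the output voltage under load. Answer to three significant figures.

V_out ≈ 2.28 V

The load sits in parallel with R_g: R_g‖R_L = (27.0 × 36.2) / (27.0 + 36.2) = 15.47 kΩ.
V_out = 42.1 × 15.47 / (270 + 15.47) = 42.1 × 15.47/285.5 = 2.28 V.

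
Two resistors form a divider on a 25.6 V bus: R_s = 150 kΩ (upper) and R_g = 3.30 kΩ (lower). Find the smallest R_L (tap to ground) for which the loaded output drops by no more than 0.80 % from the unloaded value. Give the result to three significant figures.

R_L(min) ≈ 400 kΩ

Output resistance R_th = R_s‖R_g = (150 × 3.30)/153.3 = 3.229 kΩ.
The fractional drop is R_th/(R_th + R_L); requiring this ≤ 0.00800 gives R_L ≥ R_th(1/0.00800 − 1) = 3.229 × 124.0 = 400 kΩ.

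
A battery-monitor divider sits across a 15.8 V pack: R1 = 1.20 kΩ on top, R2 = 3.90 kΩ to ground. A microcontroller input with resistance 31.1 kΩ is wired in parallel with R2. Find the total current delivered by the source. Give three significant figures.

R2‖R_L = 3.465 kΩ, so the source sees R1 + R2‖R_L = 4.665 kΩ.
I = 15.8 V / 4.665 kΩ = 3.39 mA.

I ≈ 3.39 mA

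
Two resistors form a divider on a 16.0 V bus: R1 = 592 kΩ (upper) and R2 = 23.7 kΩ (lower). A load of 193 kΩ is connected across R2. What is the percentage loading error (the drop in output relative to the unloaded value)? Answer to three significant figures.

Unloaded V = 16.0 × 23.7/615.7 = 0.61588 V.
Loaded: R2‖R_L = 21.11 kΩ, giving V = 16.0 × 21.11/613.1 = 0.55085 V.
Drop = (0.61588 − 0.55085) / 0.61588 = 10.6 %.

10.6 %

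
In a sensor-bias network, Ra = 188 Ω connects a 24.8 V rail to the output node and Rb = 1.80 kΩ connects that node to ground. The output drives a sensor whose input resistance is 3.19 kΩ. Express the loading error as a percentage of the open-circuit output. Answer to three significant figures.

5.07 %

The divider's output (Thévenin) resistance is Ra‖Rb = 170.2 Ω.
Fractional drop under load = R_th/(R_th + R_L) = 170.2 / (170.2 + 3190) = 0.05066.
So the output falls by 5.07 %.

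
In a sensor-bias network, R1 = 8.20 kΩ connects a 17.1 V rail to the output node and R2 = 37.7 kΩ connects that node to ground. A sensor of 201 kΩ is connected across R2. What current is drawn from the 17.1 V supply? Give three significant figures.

I ≈ 0.428 mA

R2‖R_L = 31.75 kΩ, so the source sees R1 + R2‖R_L = 39.95 kΩ.
I = 17.1 V / 39.95 kΩ = 0.428 mA.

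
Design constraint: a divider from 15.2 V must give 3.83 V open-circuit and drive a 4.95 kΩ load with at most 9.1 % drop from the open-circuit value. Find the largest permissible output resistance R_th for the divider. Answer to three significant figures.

Loading drop = R_th/(R_th + R_L) ≤ 0.0910, so R_th ≤ R_L · ε/(1−ε) = 4.95 kΩ × 0.0910/0.9090 = 496 Ω.
(Any R1, R2 with R2/(R1+R2) = 0.252 and R1‖R2 ≤ 496 Ω will meet the spec.)

R_th ≤ 496 Ω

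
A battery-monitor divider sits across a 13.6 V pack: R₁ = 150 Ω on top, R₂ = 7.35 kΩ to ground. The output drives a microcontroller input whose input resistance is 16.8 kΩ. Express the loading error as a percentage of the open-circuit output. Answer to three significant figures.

0.867 %

The divider's output (Thévenin) resistance is R₁‖R₂ = 147.0 Ω.
Fractional drop under load = R_th/(R_th + R_L) = 147.0 / (147.0 + 16800) = 0.008674.
So the output falls by 0.867 %.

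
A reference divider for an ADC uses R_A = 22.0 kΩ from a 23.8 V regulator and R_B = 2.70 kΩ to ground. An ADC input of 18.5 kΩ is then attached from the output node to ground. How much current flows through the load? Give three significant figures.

I_L ≈ 0.124 mA

R_B‖R_L = 2.356 kΩ; V_out = 23.8 × 2.356/24.36 = 2.302 V.
I_L = V_out / R_L = 2.302 / 18.5 kΩ = 0.124 mA.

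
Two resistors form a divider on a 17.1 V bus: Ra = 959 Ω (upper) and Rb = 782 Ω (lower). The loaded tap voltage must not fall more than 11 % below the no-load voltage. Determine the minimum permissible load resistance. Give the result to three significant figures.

Output resistance R_th = Ra‖Rb = (959 × 782)/1741 = 430.8 Ω.
The fractional drop is R_th/(R_th + R_L); requiring this ≤ 0.110 gives R_L ≥ R_th(1/0.110 − 1) = 430.8 × 8.091 = 3.49 kΩ.

R_L(min) ≈ 3.49 kΩ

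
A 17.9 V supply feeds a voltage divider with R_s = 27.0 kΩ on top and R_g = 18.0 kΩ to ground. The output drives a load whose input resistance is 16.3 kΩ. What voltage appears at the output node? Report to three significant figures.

The load sits in parallel with R_g: R_g‖R_L = (18.0 × 16.3) / (18.0 + 16.3) = 8.554 kΩ.
V_out = 17.9 × 8.554 / (27.0 + 8.554) = 17.9 × 8.554/35.55 = 4.31 V.

V_out ≈ 4.31 V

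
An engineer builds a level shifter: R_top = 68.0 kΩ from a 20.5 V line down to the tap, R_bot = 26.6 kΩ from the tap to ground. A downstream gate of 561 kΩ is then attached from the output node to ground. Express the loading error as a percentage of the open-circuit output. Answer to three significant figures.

3.30 %

The divider's output (Thévenin) resistance is R_top‖R_bot = 19.12 kΩ.
Fractional drop under load = R_th/(R_th + R_L) = 19.12 / (19.12 + 561) = 0.03296.
So the output falls by 3.30 %.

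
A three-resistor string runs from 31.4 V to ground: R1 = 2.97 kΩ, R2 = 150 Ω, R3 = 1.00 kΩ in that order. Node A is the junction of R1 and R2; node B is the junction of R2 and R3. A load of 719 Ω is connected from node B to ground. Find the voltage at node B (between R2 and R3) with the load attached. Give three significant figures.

At node B, R3 is in parallel with the load: R3‖R_L = 418.3 Ω.
Below node A the resistance is R2 + (R3‖R_L) = 568.3 Ω, so V_A = 31.4 × 568.3/3538 = 5.043 V.
Then V_B = V_A × (R3‖R_L)/(R2 + R3‖R_L) = 5.043 × 418.3/568.3 = 3.71 V.

V ≈ 3.71 V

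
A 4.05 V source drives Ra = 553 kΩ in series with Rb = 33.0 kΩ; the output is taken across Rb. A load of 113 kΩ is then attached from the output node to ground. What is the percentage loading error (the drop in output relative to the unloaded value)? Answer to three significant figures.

The divider's output (Thévenin) resistance is Ra‖Rb = 31.14 kΩ.
Fractional drop under load = R_th/(R_th + R_L) = 31.14 / (31.14 + 113) = 0.2160.
So the output falls by 21.6 %.

21.6 %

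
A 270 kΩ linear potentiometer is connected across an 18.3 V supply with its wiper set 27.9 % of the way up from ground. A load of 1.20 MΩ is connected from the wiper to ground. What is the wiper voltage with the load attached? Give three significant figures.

V ≈ 4.88 V

The wiper splits the pot into (1−α)R = 194.7 kΩ above and αR = 75.33 kΩ below.
Lower section ‖ load = 70.88 kΩ.
V_wiper = 18.3 × 70.88/(194.7 + 70.88) = 4.88 V.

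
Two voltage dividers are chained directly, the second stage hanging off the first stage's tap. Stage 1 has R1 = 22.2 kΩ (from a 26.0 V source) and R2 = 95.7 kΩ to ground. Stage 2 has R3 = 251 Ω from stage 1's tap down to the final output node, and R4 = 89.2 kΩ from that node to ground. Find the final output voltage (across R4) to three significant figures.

V_out ≈ 17.5 V

Stage 2 presents R3+R4 = 89450 Ω as a load on stage 1's tap.
Stage 1's lower leg becomes R2‖(R3+R4) = 46240 Ω, so V_mid = 26.0 × 46240/68440 = 17.57 V.
Stage 2 is itself unloaded: V_out = V_mid × R4/(R3+R4) = 17.57 × 89200/89450 = 17.5 V.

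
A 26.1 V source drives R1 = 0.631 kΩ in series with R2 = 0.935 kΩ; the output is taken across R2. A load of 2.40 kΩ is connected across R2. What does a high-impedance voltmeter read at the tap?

V_out ≈ 13.5 V

The load sits in parallel with R2: R2‖R_L = (935 × 2400) / (935 + 2400) = 672.9 Ω.
V_out = 26.1 × 672.9 / (631 + 672.9) = 26.1 × 672.9/1304 = 13.5 V.
(Unloaded it would have been 15.6 V.)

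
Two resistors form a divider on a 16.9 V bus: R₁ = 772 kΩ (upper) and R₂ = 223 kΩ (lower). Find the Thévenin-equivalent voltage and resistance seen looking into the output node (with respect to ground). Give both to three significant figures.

V_th = 3.79 V, R_th = 173 kΩ

V_th is the open-circuit tap voltage: 16.9 × 223/(772 + 223) = 3.79 V.
With the supply zeroed, R₁ and R₂ appear in parallel from the tap: R_th = R₁‖R₂ = (772 × 223)/995.0 = 173 kΩ.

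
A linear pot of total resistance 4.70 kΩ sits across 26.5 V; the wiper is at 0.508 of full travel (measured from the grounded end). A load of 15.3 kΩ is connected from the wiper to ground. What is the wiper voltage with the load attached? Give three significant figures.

V ≈ 12.5 V

The wiper splits the pot into (1−α)R = 2.312 kΩ above and αR = 2.388 kΩ below.
Lower section ‖ load = 2.065 kΩ.
V_wiper = 26.5 × 2.065/(2.312 + 2.065) = 12.5 V.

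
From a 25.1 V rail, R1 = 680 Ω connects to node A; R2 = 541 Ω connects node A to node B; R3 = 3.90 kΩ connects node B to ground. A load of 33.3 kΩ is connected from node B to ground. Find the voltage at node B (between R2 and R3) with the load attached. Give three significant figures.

At node B, R3 is in parallel with the load: R3‖R_L = 3491 Ω.
Below node A the resistance is R2 + (R3‖R_L) = 4032 Ω, so V_A = 25.1 × 4032/4712 = 21.48 V.
Then V_B = V_A × (R3‖R_L)/(R2 + R3‖R_L) = 21.48 × 3491/4032 = 18.6 V.

V ≈ 18.6 V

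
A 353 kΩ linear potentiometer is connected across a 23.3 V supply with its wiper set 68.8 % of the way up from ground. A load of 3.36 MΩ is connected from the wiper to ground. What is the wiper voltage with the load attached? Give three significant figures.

V ≈ 15.7 V

The wiper splits the pot into (1−α)R = 110.1 kΩ above and αR = 242.9 kΩ below.
Lower section ‖ load = 226.5 kΩ.
V_wiper = 23.3 × 226.5/(110.1 + 226.5) = 15.7 V.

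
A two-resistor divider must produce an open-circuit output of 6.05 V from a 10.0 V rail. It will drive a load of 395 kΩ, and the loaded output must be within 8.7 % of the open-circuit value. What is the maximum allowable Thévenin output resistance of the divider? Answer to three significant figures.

R_th ≤ 37.6 kΩ

Loading drop = R_th/(R_th + R_L) ≤ 0.0870, so R_th ≤ R_L · ε/(1−ε) = 395 kΩ × 0.0870/0.9130 = 37.6 kΩ.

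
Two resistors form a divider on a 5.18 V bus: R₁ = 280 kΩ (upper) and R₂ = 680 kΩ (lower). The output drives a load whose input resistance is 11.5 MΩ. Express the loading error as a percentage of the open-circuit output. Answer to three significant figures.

The divider's output (Thévenin) resistance is R₁‖R₂ = 198.3 kΩ.
Fractional drop under load = R_th/(R_th + R_L) = 198.3 / (198.3 + 11500) = 0.01695.
So the output falls by 1.70 %.

1.70 %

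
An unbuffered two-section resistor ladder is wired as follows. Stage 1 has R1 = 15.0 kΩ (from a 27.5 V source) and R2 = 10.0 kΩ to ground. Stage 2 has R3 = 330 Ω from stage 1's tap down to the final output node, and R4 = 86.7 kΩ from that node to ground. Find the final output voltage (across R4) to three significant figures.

V_out ≈ 10.3 V

Stage 2 presents R3+R4 = 87030 Ω as a load on stage 1's tap.
Stage 1's lower leg becomes R2‖(R3+R4) = 8969 Ω, so V_mid = 27.5 × 8969/23970 = 10.29 V.
Stage 2 is itself unloaded: V_out = V_mid × R4/(R3+R4) = 10.29 × 86700/87030 = 10.3 V.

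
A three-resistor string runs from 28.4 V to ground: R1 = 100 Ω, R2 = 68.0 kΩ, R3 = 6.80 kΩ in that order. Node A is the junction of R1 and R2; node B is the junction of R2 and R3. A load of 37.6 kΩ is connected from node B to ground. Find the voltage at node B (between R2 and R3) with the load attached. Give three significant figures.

V ≈ 2.21 V

At node B, R3 is in parallel with the load: R3‖R_L = 5759 Ω.
Below node A the resistance is R2 + (R3‖R_L) = 73760 Ω, so V_A = 28.4 × 73760/73860 = 28.36 V.
Then V_B = V_A × (R3‖R_L)/(R2 + R3‖R_L) = 28.36 × 5759/73760 = 2.21 V.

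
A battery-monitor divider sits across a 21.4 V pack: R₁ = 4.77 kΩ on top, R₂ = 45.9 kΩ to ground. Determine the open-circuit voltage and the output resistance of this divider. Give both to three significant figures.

V_th = 19.4 V, R_th = 4.32 kΩ

V_th is the open-circuit tap voltage: 21.4 × 45.9/(4.77 + 45.9) = 19.4 V.
With the supply zeroed, R₁ and R₂ appear in parallel from the tap: R_th = R₁‖R₂ = (4.77 × 45.9)/50.67 = 4.32 kΩ.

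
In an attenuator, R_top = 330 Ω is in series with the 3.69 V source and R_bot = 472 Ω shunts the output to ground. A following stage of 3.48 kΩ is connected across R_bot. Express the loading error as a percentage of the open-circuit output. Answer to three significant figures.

The divider's output (Thévenin) resistance is R_top‖R_bot = 194.2 Ω.
Fractional drop under load = R_th/(R_th + R_L) = 194.2 / (194.2 + 3480) = 0.05286.
So the output falls by 5.29 %.

5.29 %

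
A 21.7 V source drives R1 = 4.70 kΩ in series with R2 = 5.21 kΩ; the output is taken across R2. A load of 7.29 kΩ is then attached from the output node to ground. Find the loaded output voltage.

The load sits in parallel with R2: R2‖R_L = (5.21 × 7.29) / (5.21 + 7.29) = 3.038 kΩ.
V_out = 21.7 × 3.038 / (4.70 + 3.038) = 21.7 × 3.038/7.738 = 8.52 V.

V_out ≈ 8.52 V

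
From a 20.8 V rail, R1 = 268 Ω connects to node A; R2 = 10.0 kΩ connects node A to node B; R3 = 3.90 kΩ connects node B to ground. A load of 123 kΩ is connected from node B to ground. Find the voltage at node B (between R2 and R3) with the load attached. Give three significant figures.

At node B, R3 is in parallel with the load: R3‖R_L = 3780 Ω.
Below node A the resistance is R2 + (R3‖R_L) = 13780 Ω, so V_A = 20.8 × 13780/14050 = 20.40 V.
Then V_B = V_A × (R3‖R_L)/(R2 + R3‖R_L) = 20.40 × 3780/13780 = 5.60 V.

V ≈ 5.60 V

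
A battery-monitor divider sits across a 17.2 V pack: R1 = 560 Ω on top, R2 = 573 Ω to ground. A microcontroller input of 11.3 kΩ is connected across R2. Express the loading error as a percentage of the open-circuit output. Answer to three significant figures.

2.45 %

The divider's output (Thévenin) resistance is R1‖R2 = 283.2 Ω.
Fractional drop under load = R_th/(R_th + R_L) = 283.2 / (283.2 + 11300) = 0.02445.
So the output falls by 2.45 %.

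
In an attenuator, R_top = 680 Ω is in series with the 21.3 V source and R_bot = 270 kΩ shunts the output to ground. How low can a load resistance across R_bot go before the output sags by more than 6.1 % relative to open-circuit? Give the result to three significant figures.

R_L(min) ≈ 10.4 kΩ

Output resistance R_th = R_top‖R_bot = (680 × 270000)/270700 = 678.3 Ω.
The fractional drop is R_th/(R_th + R_L); requiring this ≤ 0.0610 gives R_L ≥ R_th(1/0.0610 − 1) = 678.3 × 15.39 = 10.4 kΩ.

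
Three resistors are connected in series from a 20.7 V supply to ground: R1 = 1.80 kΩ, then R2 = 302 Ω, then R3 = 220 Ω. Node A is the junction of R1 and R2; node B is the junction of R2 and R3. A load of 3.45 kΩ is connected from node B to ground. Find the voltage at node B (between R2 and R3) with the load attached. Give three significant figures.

At node B, R3 is in parallel with the load: R3‖R_L = 206.8 Ω.
Below node A the resistance is R2 + (R3‖R_L) = 508.8 Ω, so V_A = 20.7 × 508.8/2309 = 4.562 V.
Then V_B = V_A × (R3‖R_L)/(R2 + R3‖R_L) = 4.562 × 206.8/508.8 = 1.85 V.

V ≈ 1.85 V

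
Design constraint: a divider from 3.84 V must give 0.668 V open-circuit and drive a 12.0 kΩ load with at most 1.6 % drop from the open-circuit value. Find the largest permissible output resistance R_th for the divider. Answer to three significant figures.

Loading drop = R_th/(R_th + R_L) ≤ 0.0160, so R_th ≤ R_L · ε/(1−ε) = 12.0 kΩ × 0.0160/0.9840 = 195 Ω.

R_th ≤ 195 Ω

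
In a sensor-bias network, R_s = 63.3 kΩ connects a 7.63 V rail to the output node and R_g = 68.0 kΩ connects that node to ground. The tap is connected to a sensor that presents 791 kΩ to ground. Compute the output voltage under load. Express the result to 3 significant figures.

The load sits in parallel with R_g: R_g‖R_L = (68.0 × 791) / (68.0 + 791) = 62.62 kΩ.
V_out = 7.63 × 62.62 / (63.3 + 62.62) = 7.63 × 62.62/125.9 = 3.79 V.

V_out ≈ 3.79 V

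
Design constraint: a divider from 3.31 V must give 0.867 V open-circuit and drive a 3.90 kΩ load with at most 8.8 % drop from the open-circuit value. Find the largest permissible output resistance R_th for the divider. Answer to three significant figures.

Loading drop = R_th/(R_th + R_L) ≤ 0.0880, so R_th ≤ R_L · ε/(1−ε) = 3.90 kΩ × 0.0880/0.9120 = 376 Ω.

R_th ≤ 376 Ω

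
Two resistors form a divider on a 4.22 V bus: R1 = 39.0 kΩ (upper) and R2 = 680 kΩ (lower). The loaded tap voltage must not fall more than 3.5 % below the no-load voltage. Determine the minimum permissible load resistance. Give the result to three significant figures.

Output resistance R_th = R1‖R2 = (39.0 × 680)/719.0 = 36.88 kΩ.
The fractional drop is R_th/(R_th + R_L); requiring this ≤ 0.0350 gives R_L ≥ R_th(1/0.0350 − 1) = 36.88 × 27.57 = 1.02 MΩ.

R_L(min) ≈ 1.02 MΩ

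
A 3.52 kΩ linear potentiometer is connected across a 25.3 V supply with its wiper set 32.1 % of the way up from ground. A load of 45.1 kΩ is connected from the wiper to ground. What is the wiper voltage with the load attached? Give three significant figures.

V ≈ 7.99 V

The wiper splits the pot into (1−α)R = 2.390 kΩ above and αR = 1.130 kΩ below.
Lower section ‖ load = 1.102 kΩ.
V_wiper = 25.3 × 1.102/(2.390 + 1.102) = 7.99 V.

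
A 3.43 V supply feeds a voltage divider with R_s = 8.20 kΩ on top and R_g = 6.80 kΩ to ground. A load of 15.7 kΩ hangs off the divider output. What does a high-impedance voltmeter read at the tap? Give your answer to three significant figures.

V_out ≈ 1.26 V

The load sits in parallel with R_g: R_g‖R_L = (6.80 × 15.7) / (6.80 + 15.7) = 4.745 kΩ.
V_out = 3.43 × 4.745 / (8.20 + 4.745) = 3.43 × 4.745/12.94 = 1.26 V.
(Unloaded it would have been 1.55 V.)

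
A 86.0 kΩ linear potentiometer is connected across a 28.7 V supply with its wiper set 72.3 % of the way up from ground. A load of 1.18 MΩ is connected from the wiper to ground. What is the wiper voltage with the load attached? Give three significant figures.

V ≈ 20.5 V

The wiper splits the pot into (1−α)R = 23.82 kΩ above and αR = 62.18 kΩ below.
Lower section ‖ load = 59.07 kΩ.
V_wiper = 28.7 × 59.07/(23.82 + 59.07) = 20.5 V.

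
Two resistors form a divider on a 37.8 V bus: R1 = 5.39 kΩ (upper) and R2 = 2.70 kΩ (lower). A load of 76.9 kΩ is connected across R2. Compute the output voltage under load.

V_out ≈ 12.3 V

The load sits in parallel with R2: R2‖R_L = (2.70 × 76.9) / (2.70 + 76.9) = 2.608 kΩ.
V_out = 37.8 × 2.608 / (5.39 + 2.608) = 37.8 × 2.608/7.998 = 12.3 V.
(Unloaded it would have been 12.6 V.)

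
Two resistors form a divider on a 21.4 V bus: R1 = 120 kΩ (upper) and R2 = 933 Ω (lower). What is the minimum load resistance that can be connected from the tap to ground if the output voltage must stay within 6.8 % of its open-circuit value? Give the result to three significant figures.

R_L(min) ≈ 12.7 kΩ

Output resistance R_th = R1‖R2 = (120000 × 933)/120900 = 925.8 Ω.
The fractional drop is R_th/(R_th + R_L); requiring this ≤ 0.0680 gives R_L ≥ R_th(1/0.0680 − 1) = 925.8 × 13.71 = 12.7 kΩ.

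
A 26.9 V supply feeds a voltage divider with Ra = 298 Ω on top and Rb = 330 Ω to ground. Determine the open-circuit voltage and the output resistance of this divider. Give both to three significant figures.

V_th is the open-circuit tap voltage: 26.9 × 330/(298 + 330) = 14.1 V.
With the supply zeroed, Ra and Rb appear in parallel from the tap: R_th = Ra‖Rb = (298 × 330)/628.0 = 157 Ω.

V_th = 14.1 V, R_th = 157 Ω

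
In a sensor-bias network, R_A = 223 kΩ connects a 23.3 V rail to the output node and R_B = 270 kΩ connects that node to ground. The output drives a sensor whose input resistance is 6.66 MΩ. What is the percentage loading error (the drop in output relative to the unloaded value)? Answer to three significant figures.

The divider's output (Thévenin) resistance is R_A‖R_B = 122.1 kΩ.
Fractional drop under load = R_th/(R_th + R_L) = 122.1 / (122.1 + 6660) = 0.01801.
So the output falls by 1.80 %.

1.80 %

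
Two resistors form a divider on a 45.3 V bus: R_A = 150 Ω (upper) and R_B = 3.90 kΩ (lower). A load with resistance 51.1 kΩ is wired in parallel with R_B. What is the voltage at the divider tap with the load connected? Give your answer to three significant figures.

V_out ≈ 43.5 V

The load sits in parallel with R_B: R_B‖R_L = (3900 × 51100) / (3900 + 51100) = 3623 Ω.
V_out = 45.3 × 3623 / (150 + 3623) = 45.3 × 3623/3773 = 43.5 V.
(Unloaded it would have been 43.6 V.)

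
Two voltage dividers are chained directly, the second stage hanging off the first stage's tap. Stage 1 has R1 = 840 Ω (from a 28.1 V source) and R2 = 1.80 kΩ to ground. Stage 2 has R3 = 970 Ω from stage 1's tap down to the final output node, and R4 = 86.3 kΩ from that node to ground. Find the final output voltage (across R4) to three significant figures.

Stage 2 presents R3+R4 = 87270 Ω as a load on stage 1's tap.
Stage 1's lower leg becomes R2‖(R3+R4) = 1764 Ω, so V_mid = 28.1 × 1764/2604 = 19.03 V.
Stage 2 is itself unloaded: V_out = V_mid × R4/(R3+R4) = 19.03 × 86300/87270 = 18.8 V.

V_out ≈ 18.8 V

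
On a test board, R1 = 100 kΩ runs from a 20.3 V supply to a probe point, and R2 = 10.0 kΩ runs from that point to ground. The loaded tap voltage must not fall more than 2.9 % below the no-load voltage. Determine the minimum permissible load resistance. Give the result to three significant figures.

R_L(min) ≈ 304 kΩ

Output resistance R_th = R1‖R2 = (100 × 10.0)/110.0 = 9.091 kΩ.
The fractional drop is R_th/(R_th + R_L); requiring this ≤ 0.0290 gives R_L ≥ R_th(1/0.0290 − 1) = 9.091 × 33.48 = 304 kΩ.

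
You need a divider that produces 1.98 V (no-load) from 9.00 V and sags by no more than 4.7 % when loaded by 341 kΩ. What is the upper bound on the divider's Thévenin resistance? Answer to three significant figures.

R_th ≤ 16.8 kΩ

Loading drop = R_th/(R_th + R_L) ≤ 0.0470, so R_th ≤ R_L · ε/(1−ε) = 341 kΩ × 0.0470/0.9530 = 16.8 kΩ.
(Any R1, R2 with R2/(R1+R2) = 0.220 and R1‖R2 ≤ 16.8 kΩ will meet the spec.)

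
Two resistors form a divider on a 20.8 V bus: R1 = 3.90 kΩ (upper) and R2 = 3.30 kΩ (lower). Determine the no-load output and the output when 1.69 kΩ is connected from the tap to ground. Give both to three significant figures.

Unloaded: 9.53 V; loaded: 4.63 V

Open-circuit: V = 20.8 × 3.30/(3.90 + 3.30) = 9.53 V.
With the load, R2 becomes R2‖R_L = 1.118 kΩ, so V = 20.8 × 1.118/5.018 = 4.63 V.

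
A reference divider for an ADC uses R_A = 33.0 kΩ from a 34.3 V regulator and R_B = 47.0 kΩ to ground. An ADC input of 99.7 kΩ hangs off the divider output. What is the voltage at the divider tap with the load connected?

V_out ≈ 16.9 V

The load sits in parallel with R_B: R_B‖R_L = (47.0 × 99.7) / (47.0 + 99.7) = 31.94 kΩ.
V_out = 34.3 × 31.94 / (33.0 + 31.94) = 34.3 × 31.94/64.94 = 16.9 V.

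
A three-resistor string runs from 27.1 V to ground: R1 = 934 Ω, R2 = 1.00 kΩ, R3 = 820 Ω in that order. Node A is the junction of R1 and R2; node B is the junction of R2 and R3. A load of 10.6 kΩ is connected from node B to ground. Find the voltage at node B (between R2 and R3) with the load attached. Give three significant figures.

V ≈ 7.65 V

At node B, R3 is in parallel with the load: R3‖R_L = 761.1 Ω.
Below node A the resistance is R2 + (R3‖R_L) = 1761 Ω, so V_A = 27.1 × 1761/2695 = 17.71 V.
Then V_B = V_A × (R3‖R_L)/(R2 + R3‖R_L) = 17.71 × 761.1/1761 = 7.65 V.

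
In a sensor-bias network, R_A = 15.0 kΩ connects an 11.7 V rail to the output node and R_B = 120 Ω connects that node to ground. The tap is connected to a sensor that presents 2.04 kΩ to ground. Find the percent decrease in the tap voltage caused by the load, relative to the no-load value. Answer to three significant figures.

5.51 %

The divider's output (Thévenin) resistance is R_A‖R_B = 119.0 Ω.
Fractional drop under load = R_th/(R_th + R_L) = 119.0 / (119.0 + 2040) = 0.05514.
So the output falls by 5.51 %.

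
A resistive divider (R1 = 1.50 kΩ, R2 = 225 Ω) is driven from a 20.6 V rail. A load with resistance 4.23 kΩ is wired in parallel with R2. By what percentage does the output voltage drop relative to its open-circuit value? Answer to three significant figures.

4.42 %

The divider's output (Thévenin) resistance is R1‖R2 = 195.7 Ω.
Fractional drop under load = R_th/(R_th + R_L) = 195.7 / (195.7 + 4230) = 0.04421.
So the output falls by 4.42 %.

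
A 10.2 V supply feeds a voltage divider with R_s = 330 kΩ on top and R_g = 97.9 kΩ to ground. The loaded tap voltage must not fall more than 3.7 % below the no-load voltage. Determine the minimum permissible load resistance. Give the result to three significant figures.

R_L(min) ≈ 1.97 MΩ

Output resistance R_th = R_s‖R_g = (330 × 97.9)/427.9 = 75.50 kΩ.
The fractional drop is R_th/(R_th + R_L); requiring this ≤ 0.0370 gives R_L ≥ R_th(1/0.0370 − 1) = 75.50 × 26.03 = 1.97 MΩ.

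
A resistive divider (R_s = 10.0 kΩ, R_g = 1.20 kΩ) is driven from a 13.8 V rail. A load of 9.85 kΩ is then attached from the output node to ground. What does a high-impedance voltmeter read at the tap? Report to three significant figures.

The load sits in parallel with R_g: R_g‖R_L = (1.20 × 9.85) / (1.20 + 9.85) = 1.070 kΩ.
V_out = 13.8 × 1.070 / (10.0 + 1.070) = 13.8 × 1.070/11.07 = 1.33 V.
(Unloaded it would have been 1.48 V.)

V_out ≈ 1.33 V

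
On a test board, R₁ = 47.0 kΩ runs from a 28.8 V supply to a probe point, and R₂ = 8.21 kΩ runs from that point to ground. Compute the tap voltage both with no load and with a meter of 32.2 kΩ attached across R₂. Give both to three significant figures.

Open-circuit: V = 28.8 × 8.21/(47.0 + 8.21) = 4.28 V.
With the load, R₂ becomes R₂‖R_L = 6.542 kΩ, so V = 28.8 × 6.542/53.54 = 3.52 V.

Unloaded: 4.28 V; loaded: 3.52 V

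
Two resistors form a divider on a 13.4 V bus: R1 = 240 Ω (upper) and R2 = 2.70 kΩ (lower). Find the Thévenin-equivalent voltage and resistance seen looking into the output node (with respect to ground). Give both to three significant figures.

V_th = 12.3 V, R_th = 220 Ω

V_th is the open-circuit tap voltage: 13.4 × 2700/(240 + 2700) = 12.3 V.
With the supply zeroed, R1 and R2 appear in parallel from the tap: R_th = R1‖R2 = (240 × 2700)/2940 = 220 Ω.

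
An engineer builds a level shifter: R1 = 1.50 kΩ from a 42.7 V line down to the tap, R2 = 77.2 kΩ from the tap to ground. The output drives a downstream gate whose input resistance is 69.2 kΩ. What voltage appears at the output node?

V_out ≈ 41.0 V

The load sits in parallel with R2: R2‖R_L = (77.2 × 69.2) / (77.2 + 69.2) = 36.49 kΩ.
V_out = 42.7 × 36.49 / (1.50 + 36.49) = 42.7 × 36.49/37.99 = 41.0 V.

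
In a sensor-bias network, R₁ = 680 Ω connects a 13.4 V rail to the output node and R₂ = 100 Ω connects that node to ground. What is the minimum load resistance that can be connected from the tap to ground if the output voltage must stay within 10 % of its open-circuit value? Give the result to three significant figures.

Output resistance R_th = R₁‖R₂ = (680 × 100)/780.0 = 87.18 Ω.
The fractional drop is R_th/(R_th + R_L); requiring this ≤ 0.100 gives R_L ≥ R_th(1/0.100 − 1) = 87.18 × 9.000 = 785 Ω.

R_L(min) ≈ 785 Ω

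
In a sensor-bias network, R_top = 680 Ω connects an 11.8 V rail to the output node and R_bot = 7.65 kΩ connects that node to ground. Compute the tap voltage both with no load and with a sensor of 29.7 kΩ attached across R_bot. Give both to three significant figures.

Unloaded: 10.8 V; loaded: 10.6 V

Open-circuit: V = 11.8 × 7650/(680 + 7650) = 10.8 V.
With the load, R_bot becomes R_bot‖R_L = 6083 Ω, so V = 11.8 × 6083/6763 = 10.6 V.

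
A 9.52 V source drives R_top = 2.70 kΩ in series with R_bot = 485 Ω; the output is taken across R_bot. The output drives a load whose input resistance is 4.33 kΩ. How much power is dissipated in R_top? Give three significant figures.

P ≈ 24.9 mW

Total resistance from the source is R_top + (R_bot‖R_L) = 3136 Ω, so I = 9.52/3136 Ω = 3.036 mA.
P = I²·R_top = (3.036 mA)² × 2.70 kΩ = 24.9 mW.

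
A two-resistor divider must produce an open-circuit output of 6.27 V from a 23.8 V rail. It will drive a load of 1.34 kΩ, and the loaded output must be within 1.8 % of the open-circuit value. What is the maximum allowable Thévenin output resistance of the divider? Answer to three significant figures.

Loading drop = R_th/(R_th + R_L) ≤ 0.0180, so R_th ≤ R_L · ε/(1−ε) = 1.34 kΩ × 0.0180/0.9820 = 24.6 Ω.
(Any R1, R2 with R2/(R1+R2) = 0.263 and R1‖R2 ≤ 24.6 Ω will meet the spec.)

R_th ≤ 24.6 Ω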